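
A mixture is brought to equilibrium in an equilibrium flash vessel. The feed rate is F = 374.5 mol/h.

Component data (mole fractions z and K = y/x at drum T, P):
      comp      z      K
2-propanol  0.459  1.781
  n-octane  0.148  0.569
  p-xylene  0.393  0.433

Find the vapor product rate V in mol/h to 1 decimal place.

Rachford–Rice: g(ψ) = Σ zᵢ(Kᵢ−1)/(1+ψ(Kᵢ−1)) = 0.
Check two-phase: ΣzᵢKᵢ = 1.072 > 1 and Σzᵢ/Kᵢ = 1.425 > 1, so g(0) = 0.072 > 0 and g(1) = -0.425 < 0.
Newton–Raphson from ψ = 0.7:
  ψ = 0.700: g = -0.2291, g' = -0.521 → ψ = 0.260
  ψ = 0.260: g = -0.0353, g' = -0.402 → ψ = 0.172
  ψ = 0.172: g = 0.0001, g' = -0.405 → ψ = 0.173
Converged at ψ = 0.173.
Then V = ψ·F = 0.1725·374.5 = 64.6 mol/h and L = F − V = 309.9 mol/h.

V = 64.6 mol/h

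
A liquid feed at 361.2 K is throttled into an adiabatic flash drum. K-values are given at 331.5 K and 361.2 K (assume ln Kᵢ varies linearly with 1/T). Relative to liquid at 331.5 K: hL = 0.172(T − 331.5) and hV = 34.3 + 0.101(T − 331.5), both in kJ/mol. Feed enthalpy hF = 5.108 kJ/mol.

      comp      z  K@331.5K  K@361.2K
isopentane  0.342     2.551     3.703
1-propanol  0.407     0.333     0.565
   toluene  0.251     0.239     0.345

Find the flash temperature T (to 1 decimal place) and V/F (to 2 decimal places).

T = 336.5 K, V/F = 0.13

Adiabatic flash: solve Rachford–Rice at each trial T, then check hF = ψ·hV(T) + (1−ψ)·hL(T).
  T = 331.5 K: K = (2.551, 0.333, 0.239), RR gives ψ = 0.062, H_out = 2.135 kJ/mol
  T = 361.2 K: K = (3.703, 0.565, 0.345), RR gives ψ = 0.408, H_out = 18.242 kJ/mol
  T = 346.4 K: K = (3.100, 0.439, 0.290), RR gives ψ = 0.239, H_out = 10.501 kJ/mol
  T = 338.9 K: K = (2.816, 0.383, 0.263), RR gives ψ = 0.154, H_out = 6.458 kJ/mol
  T = 335.2 K: K = (2.682, 0.357, 0.251), RR gives ψ = 0.109, H_out = 4.353 kJ/mol
  T = 337.0 K: K = (2.747, 0.370, 0.257), RR gives ψ = 0.131, H_out = 5.389 kJ/mol
Linear interpolation between T = 335.2 (H_out = 4.353) and T = 337.0 (H_out = 5.389) on hF = 5.108 gives T ≈ 336.5 K, at which ψ = 0.13.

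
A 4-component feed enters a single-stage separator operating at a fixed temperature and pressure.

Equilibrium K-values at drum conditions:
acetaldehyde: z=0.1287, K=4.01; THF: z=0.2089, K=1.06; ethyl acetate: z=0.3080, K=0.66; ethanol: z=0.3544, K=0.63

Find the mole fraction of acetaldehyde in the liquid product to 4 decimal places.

x_acetaldehyde = 0.0803

Material balance + equilibrium reduce to Σ zᵢ(Kᵢ−1)/(1+β(Kᵢ−1)) = 0.
Feasibility: ΣzᵢKᵢ = 1.1641, Σzᵢ/Kᵢ = 1.2584 — both > 1, two phases present.
Newton–Raphson from β = 0.42:
  β = 0.4200: g = -0.09410, g' = -0.3446 → β = 0.1470
  β = 0.1470: g = 0.03212, g' = -0.6550 → β = 0.1960
  β = 0.1960: g = 0.00246, g' = -0.5593 → β = 0.2004
Converged at β = 0.2004.
Compositions from xᵢ = zᵢ/(1+β(Kᵢ−1)), yᵢ = Kᵢxᵢ:
  acetaldehyde: x = 0.0803, y = 0.3219
  THF: x = 0.2064, y = 0.2188
  ethyl acetate: x = 0.3305, y = 0.2181
  ethanol: x = 0.3828, y = 0.2412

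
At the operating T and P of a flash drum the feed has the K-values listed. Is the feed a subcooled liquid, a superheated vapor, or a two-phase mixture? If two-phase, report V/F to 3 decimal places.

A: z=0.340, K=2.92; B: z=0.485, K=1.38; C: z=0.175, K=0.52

superheated vapor

ΣzᵢKᵢ = 1.753; Σzᵢ/Kᵢ = 0.804.
Since Σzᵢ/Kᵢ < 1 the mixture is above its dew point — single vapor phase.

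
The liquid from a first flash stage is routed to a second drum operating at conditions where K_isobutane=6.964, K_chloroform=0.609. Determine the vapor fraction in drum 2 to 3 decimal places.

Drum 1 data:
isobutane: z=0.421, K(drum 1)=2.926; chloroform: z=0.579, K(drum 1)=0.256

V/F (drum 2) = 0.592

Drum 1:
Let ψ₁ = V/F and solve Σ zᵢ(Kᵢ−1)/(1+ψ₁(Kᵢ−1)) = 0.
g(0) = ΣzᵢKᵢ − 1 = 0.380 and g(1) = 1 − Σzᵢ/Kᵢ = -1.406, so a root lies in (0, 1).
Binary case is linear: z₁(K₁−1)(1+ψ₁(K₂−1)) + z₂(K₂−1)(1+ψ₁(K₁−1)) = 0
⇒ ψ₁ = [z₁(K₁−1)+z₂(K₂−1)] / [−(K₁−1)(K₂−1)] = 0.3801/1.4329 = 0.265
Drum-1 compositions:
  isobutane: x = 0.279, y = 0.815
  chloroform: x = 0.721, y = 0.185
Drum-2 feed = drum-1 liquid: z₂ = (0.2787, 0.7213).
Drum 2:
Rachford–Rice: g(ψ₂) = Σ zᵢ(Kᵢ−1)/(1+ψ₂(Kᵢ−1)) = 0.
Check two-phase: ΣzᵢKᵢ = 2.380 > 1 and Σzᵢ/Kᵢ = 1.224 > 1, so g(0) = 1.380 > 0 and g(1) = -0.224 < 0.
Binary case is linear: z₁(K₁−1)(1+ψ₂(K₂−1)) + z₂(K₂−1)(1+ψ₂(K₁−1)) = 0
⇒ ψ₂ = [z₁(K₁−1)+z₂(K₂−1)] / [−(K₁−1)(K₂−1)] = 1.3798/2.3319 = 0.592
  isobutane: x = 0.062, y = 0.428
  chloroform: x = 0.938, y = 0.572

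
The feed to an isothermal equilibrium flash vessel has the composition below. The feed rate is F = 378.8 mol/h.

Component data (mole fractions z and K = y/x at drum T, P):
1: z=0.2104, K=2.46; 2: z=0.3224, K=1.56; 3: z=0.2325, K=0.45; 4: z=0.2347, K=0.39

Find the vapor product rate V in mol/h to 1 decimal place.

V = 142.8 mol/h

Material balance + equilibrium reduce to Σ zᵢ(Kᵢ−1)/(1+β(Kᵢ−1)) = 0.
g(0) = ΣzᵢKᵢ − 1 = 0.2167 and g(1) = 1 − Σzᵢ/Kᵢ = -0.4107, so a root lies in (0, 1).
Newton iteration, β⁰ = 0.42:
  β = 0.4200: g = -0.02218, g' = -0.5154 → β = 0.3770
  β = 0.3770: g = -0.00003, g' = -0.5147 → β = 0.3769
Converged at β = 0.3769.
Then V = β·F = 0.3769·378.8 = 142.8 mol/h and L = F − V = 236.0 mol/h.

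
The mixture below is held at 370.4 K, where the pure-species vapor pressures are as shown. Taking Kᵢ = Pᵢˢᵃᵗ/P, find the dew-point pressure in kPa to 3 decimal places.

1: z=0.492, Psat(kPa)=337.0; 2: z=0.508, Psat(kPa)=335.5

Pdew = 336.236 kPa

At the dew point ψ → 1, so Σzᵢ/Kᵢ = 1 with Kᵢ = Pᵢˢᵃᵗ/P ⇒ 1/P = Σzᵢ/Pᵢˢᵃᵗ.
1/P = 0.492/337.0 + 0.508/335.5 = 0.002974 ⇒ P = 336.236 kPa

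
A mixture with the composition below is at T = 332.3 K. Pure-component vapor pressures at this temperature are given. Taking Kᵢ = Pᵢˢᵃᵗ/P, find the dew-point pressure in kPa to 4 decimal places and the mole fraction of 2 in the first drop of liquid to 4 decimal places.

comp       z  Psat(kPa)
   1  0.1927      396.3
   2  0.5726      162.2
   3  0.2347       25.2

Pdew = 75.0190 kPa, x_2 = 0.2648

At the dew point ψ → 1, so Σzᵢ/Kᵢ = 1 with Kᵢ = Pᵢˢᵃᵗ/P ⇒ 1/P = Σzᵢ/Pᵢˢᵃᵗ.
1/P = 0.1927/396.3 + 0.5726/162.2 + 0.2347/25.2 = 0.0133299 ⇒ P = 75.0190 kPa
xᵢ = zᵢP/Pᵢˢᵃᵗ ⇒ x_2 = 0.5726·75.0190/162.2 = 0.2648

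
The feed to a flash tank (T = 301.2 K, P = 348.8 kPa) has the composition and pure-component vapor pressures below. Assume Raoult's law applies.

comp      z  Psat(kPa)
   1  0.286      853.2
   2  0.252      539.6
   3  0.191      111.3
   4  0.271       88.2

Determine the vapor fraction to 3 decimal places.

ψ = 0.276

Raoult's law: Kᵢ = Pᵢˢᵃᵗ/P = Pᵢˢᵃᵗ/348.8.
  K_1 = 853.2/348.8 = 2.44610, K_2 = 539.6/348.8 = 1.54702, K_3 = 111.3/348.8 = 0.31909, K_4 = 88.2/348.8 = 0.25287
Material balance + equilibrium reduce to Σ zᵢ(Kᵢ−1)/(1+ψ(Kᵢ−1)) = 0.
Feasibility: ΣzᵢKᵢ = 1.219, Σzᵢ/Kᵢ = 1.950 — both > 1, two phases present.
Newton iteration, ψ⁰ = 0.5:
  ψ = 0.500: g = -0.1721, g' = -0.837 → ψ = 0.294
  ψ = 0.294: g = -0.0134, g' = -0.737 → ψ = 0.276
Converged at ψ = 0.276.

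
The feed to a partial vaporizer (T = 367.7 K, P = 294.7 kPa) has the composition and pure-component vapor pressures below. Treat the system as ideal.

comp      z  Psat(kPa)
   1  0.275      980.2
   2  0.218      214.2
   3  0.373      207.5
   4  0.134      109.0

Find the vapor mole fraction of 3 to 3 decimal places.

Raoult's law: Kᵢ = Pᵢˢᵃᵗ/P = Pᵢˢᵃᵗ/294.7.
  K_1 = 980.2/294.7 = 3.32609, K_2 = 214.2/294.7 = 0.72684, K_3 = 207.5/294.7 = 0.70411, K_4 = 109.0/294.7 = 0.36987
Material balance + equilibrium reduce to Σ zᵢ(Kᵢ−1)/(1+V/F(Kᵢ−1)) = 0.
g(0) = ΣzᵢKᵢ − 1 = 0.385 and g(1) = 1 − Σzᵢ/Kᵢ = -0.275, so a root lies in (0, 1).
Iterate (Newton) starting at V/F = 0.5:
  V/F = 0.500: g = -0.0261, g' = -0.498 → V/F = 0.448
  V/F = 0.448: g = 0.0007, g' = -0.525 → V/F = 0.449
Converged at V/F = 0.449.
Compositions from xᵢ = zᵢ/(1+V/F(Kᵢ−1)), yᵢ = Kᵢxᵢ:
  1: x = 0.135, y = 0.447
  2: x = 0.248, y = 0.181
  3: x = 0.430, y = 0.303
  4: x = 0.187, y = 0.069

y_3 = 0.303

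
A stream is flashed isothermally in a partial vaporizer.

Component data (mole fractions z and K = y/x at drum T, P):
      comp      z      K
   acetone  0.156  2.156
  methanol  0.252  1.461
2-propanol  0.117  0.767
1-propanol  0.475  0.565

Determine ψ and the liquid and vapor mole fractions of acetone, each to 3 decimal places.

ψ = 0.193, x_acetone = 0.128, y_acetone = 0.275

Rachford–Rice: g(ψ) = Σ zᵢ(Kᵢ−1)/(1+ψ(Kᵢ−1)) = 0.
g(0) = ΣzᵢKᵢ − 1 = 0.063 and g(1) = 1 − Σzᵢ/Kᵢ = -0.238, so a root lies in (0, 1).
Newton iteration, ψ⁰ = 0.5:
  ψ = 0.500: g = -0.0862, g' = -0.274 → ψ = 0.185
  ψ = 0.185: g = 0.0023, g' = -0.300 → ψ = 0.193
Converged at ψ = 0.193.
Compositions from xᵢ = zᵢ/(1+ψ(Kᵢ−1)), yᵢ = Kᵢxᵢ:
  acetone: x = 0.128, y = 0.275
  methanol: x = 0.231, y = 0.338
  2-propanol: x = 0.123, y = 0.094
  1-propanol: x = 0.519, y = 0.293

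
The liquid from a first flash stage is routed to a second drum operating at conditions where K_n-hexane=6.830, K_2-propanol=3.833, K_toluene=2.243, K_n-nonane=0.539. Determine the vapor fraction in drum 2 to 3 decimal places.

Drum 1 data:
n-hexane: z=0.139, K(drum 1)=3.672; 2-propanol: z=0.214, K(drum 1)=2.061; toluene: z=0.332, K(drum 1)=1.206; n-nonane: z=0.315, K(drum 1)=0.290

V/F (drum 2) = 0.789

Drum 1:
Rachford–Rice: g(ψ₁) = Σ zᵢ(Kᵢ−1)/(1+ψ₁(Kᵢ−1)) = 0.
g(0) = ΣzᵢKᵢ − 1 = 0.443 and g(1) = 1 − Σzᵢ/Kᵢ = -0.503, so a root lies in (0, 1).
Newton iteration, ψ₁⁰ = 0.61:
  ψ₁ = 0.610: g = -0.0547, g' = -0.737 → ψ₁ = 0.536
  ψ₁ = 0.536: g = -0.0019, g' = -0.691 → ψ₁ = 0.533
Converged at ψ₁ = 0.533.
Drum-1 compositions:
  n-hexane: x = 0.057, y = 0.211
  2-propanol: x = 0.137, y = 0.282
  toluene: x = 0.299, y = 0.361
  n-nonane: x = 0.507, y = 0.147
Drum-2 feed = drum-1 liquid: z₂ = (0.0573, 0.1367, 0.2991, 0.5068).
Drum 2:
Newton iteration, ψ₂⁰ = 0.48:
  ψ₂ = 0.480: g = 0.1849, g' = -0.691 → ψ₂ = 0.748
  ψ₂ = 0.748: g = 0.0228, g' = -0.556 → ψ₂ = 0.789
Converged at ψ₂ = 0.789.
  n-hexane: x = 0.010, y = 0.070
  2-propanol: x = 0.042, y = 0.162
  toluene: x = 0.151, y = 0.339
  n-nonane: x = 0.796, y = 0.429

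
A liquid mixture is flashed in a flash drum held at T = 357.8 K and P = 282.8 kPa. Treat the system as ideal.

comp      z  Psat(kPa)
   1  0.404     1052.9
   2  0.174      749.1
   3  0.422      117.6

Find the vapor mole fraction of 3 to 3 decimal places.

y_3 = 0.332

Raoult's law: Kᵢ = Pᵢˢᵃᵗ/P = Pᵢˢᵃᵗ/282.8.
  K_1 = 1052.9/282.8 = 3.72313, K_2 = 749.1/282.8 = 2.64887, K_3 = 117.6/282.8 = 0.41584
Rachford–Rice: g(ψ) = Σ zᵢ(Kᵢ−1)/(1+ψ(Kᵢ−1)) = 0.
Feasibility: ΣzᵢKᵢ = 2.141, Σzᵢ/Kᵢ = 1.189 — both > 1, two phases present.
Newton–Raphson from ψ = 0.52:
  ψ = 0.520: g = 0.2557, g' = -0.947 → ψ = 0.790
  ψ = 0.790: g = 0.0160, g' = -0.887 → ψ = 0.808
Converged at ψ = 0.808.
Compositions from xᵢ = zᵢ/(1+ψ(Kᵢ−1)), yᵢ = Kᵢxᵢ:
  1: x = 0.126, y = 0.470
  2: x = 0.075, y = 0.198
  3: x = 0.799, y = 0.332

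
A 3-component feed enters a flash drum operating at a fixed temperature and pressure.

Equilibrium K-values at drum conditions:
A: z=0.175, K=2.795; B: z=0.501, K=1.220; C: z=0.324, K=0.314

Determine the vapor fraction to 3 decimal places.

Rachford–Rice: g(ψ) = Σ zᵢ(Kᵢ−1)/(1+ψ(Kᵢ−1)) = 0.
g(0) = ΣzᵢKᵢ − 1 = 0.202 and g(1) = 1 − Σzᵢ/Kᵢ = -0.505, so a root lies in (0, 1).
Newton–Raphson from ψ = 0.44:
  ψ = 0.440: g = -0.0424, g' = -0.509 → ψ = 0.357
  ψ = 0.357: g = -0.0006, g' = -0.498 → ψ = 0.356
Converged at ψ = 0.356.

ψ = 0.356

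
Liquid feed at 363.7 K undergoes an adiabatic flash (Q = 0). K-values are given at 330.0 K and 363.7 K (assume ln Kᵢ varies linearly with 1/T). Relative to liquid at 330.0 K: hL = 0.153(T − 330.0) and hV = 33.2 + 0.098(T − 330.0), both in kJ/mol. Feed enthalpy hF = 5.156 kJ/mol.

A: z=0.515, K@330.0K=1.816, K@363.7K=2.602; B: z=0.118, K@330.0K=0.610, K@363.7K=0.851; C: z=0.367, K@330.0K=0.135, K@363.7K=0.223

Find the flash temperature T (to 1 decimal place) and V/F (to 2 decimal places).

T = 333.1 K, V/F = 0.14

Adiabatic flash: solve Rachford–Rice at each trial T, then check hF = ψ·hV(T) + (1−ψ)·hL(T).
  T = 330.0 K: K = (1.816, 0.610, 0.135), RR gives ψ = 0.089, H_out = 2.964 kJ/mol
  T = 363.7 K: K = (2.602, 0.851, 0.223), RR gives ψ = 0.473, H_out = 19.970 kJ/mol
  T = 346.9 K: K = (2.194, 0.727, 0.176), RR gives ψ = 0.318, H_out = 12.864 kJ/mol
  T = 338.4 K: K = (2.000, 0.667, 0.154), RR gives ψ = 0.218, H_out = 8.417 kJ/mol
  T = 334.2 K: K = (1.907, 0.638, 0.145), RR gives ψ = 0.158, H_out = 5.859 kJ/mol
  T = 332.1 K: K = (1.861, 0.624, 0.140), RR gives ψ = 0.125, H_out = 4.460 kJ/mol
Linear interpolation between T = 332.1 (H_out = 4.460) and T = 334.2 (H_out = 5.859) on hF = 5.156 gives T ≈ 333.1 K, at which ψ = 0.14.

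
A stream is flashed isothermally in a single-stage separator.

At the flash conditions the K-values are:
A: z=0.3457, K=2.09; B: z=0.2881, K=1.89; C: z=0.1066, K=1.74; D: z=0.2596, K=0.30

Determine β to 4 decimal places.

Rachford–Rice: g(β) = Σ zᵢ(Kᵢ−1)/(1+β(Kᵢ−1)) = 0.
Check two-phase: ΣzᵢKᵢ = 1.5304 > 1 and Σzᵢ/Kᵢ = 1.2444 > 1, so g(0) = 0.5304 > 0 and g(1) = -0.2444 < 0.
Iterate (Newton) starting at β = 0.5:
  β = 0.5000: g = 0.19935, g' = -0.6135 → β = 0.8249
  β = 0.8249: g = -0.03480, g' = -0.9247 → β = 0.7873
  β = 0.7873: g = -0.00141, g' = -0.8524 → β = 0.7856
Converged at β = 0.7856.

β = 0.7856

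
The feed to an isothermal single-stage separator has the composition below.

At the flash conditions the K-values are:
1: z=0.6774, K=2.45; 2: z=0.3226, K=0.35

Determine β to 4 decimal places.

Newton–Raphson from β = 0.5:
  β = 0.5000: g = 0.25876, g' = -0.7778 → β = 0.8327
  β = 0.8327: g = -0.01211, g' = -0.9399 → β = 0.8198
  β = 0.8198: g = -0.00012, g' = -0.9219 → β = 0.8197
Converged at β = 0.8197.

β = 0.8197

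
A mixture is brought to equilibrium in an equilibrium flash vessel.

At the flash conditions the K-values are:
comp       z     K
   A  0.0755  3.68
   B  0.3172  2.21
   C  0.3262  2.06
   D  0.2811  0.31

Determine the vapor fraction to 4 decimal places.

ψ = 0.8141

Material balance + equilibrium reduce to Σ zᵢ(Kᵢ−1)/(1+ψ(Kᵢ−1)) = 0.
Check two-phase: ΣzᵢKᵢ = 1.7380 > 1 and Σzᵢ/Kᵢ = 1.2292 > 1, so g(0) = 0.7380 > 0 and g(1) = -0.2292 < 0.
Newton iteration, ψ⁰ = 0.48:
  ψ = 0.4800: g = 0.27045, g' = -0.7498 → ψ = 0.8407
  ψ = 0.8407: g = -0.02660, g' = -1.0269 → ψ = 0.8148
  ψ = 0.8148: g = -0.00069, g' = -0.9751 → ψ = 0.8141
Converged at ψ = 0.8141.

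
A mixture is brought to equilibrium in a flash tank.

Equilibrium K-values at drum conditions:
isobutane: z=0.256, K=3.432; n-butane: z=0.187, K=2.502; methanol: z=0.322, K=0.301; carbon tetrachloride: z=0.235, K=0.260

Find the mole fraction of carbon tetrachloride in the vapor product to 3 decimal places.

Material balance + equilibrium reduce to Σ zᵢ(Kᵢ−1)/(1+β(Kᵢ−1)) = 0.
Check two-phase: ΣzᵢKᵢ = 1.504 > 1 and Σzᵢ/Kᵢ = 2.123 > 1, so g(0) = 0.504 > 0 and g(1) = -1.123 < 0.
Newton–Raphson from β = 0.35:
  β = 0.350: g = -0.0122, g' = -1.133 → β = 0.339
Converged at β = 0.339.
Compositions from xᵢ = zᵢ/(1+β(Kᵢ−1)), yᵢ = Kᵢxᵢ:
  isobutane: x = 0.140, y = 0.481
  n-butane: x = 0.124, y = 0.310
  methanol: x = 0.422, y = 0.127
  carbon tetrachloride: x = 0.314, y = 0.082

y_carbon tetrachloride = 0.082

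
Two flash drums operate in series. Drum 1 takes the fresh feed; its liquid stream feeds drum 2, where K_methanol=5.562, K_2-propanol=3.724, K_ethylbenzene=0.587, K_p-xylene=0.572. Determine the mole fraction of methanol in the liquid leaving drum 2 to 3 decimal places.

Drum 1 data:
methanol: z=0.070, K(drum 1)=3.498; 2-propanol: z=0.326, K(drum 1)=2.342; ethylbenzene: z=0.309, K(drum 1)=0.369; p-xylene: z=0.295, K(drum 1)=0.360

Drum 1:
Let ψ₁ = V/F and solve Σ zᵢ(Kᵢ−1)/(1+ψ₁(Kᵢ−1)) = 0.
g(0) = ΣzᵢKᵢ − 1 = 0.229 and g(1) = 1 − Σzᵢ/Kᵢ = -0.816, so a root lies in (0, 1).
Newton–Raphson from ψ₁ = 0.5:
  ψ₁ = 0.500: g = -0.2229, g' = -0.821 → ψ₁ = 0.228
  ψ₁ = 0.228: g = -0.0027, g' = -0.855 → ψ₁ = 0.225
Converged at ψ₁ = 0.225.
Drum-1 compositions:
  methanol: x = 0.045, y = 0.157
  2-propanol: x = 0.250, y = 0.586
  ethylbenzene: x = 0.360, y = 0.133
  p-xylene: x = 0.345, y = 0.124
Drum-2 feed = drum-1 liquid: z₂ = (0.0448, 0.2503, 0.3602, 0.3447).
Drum 2:
Material balance + equilibrium reduce to Σ zᵢ(Kᵢ−1)/(1+ψ₂(Kᵢ−1)) = 0.
Check two-phase: ΣzᵢKᵢ = 1.590 > 1 and Σzᵢ/Kᵢ = 1.291 > 1, so g(0) = 0.590 > 0 and g(1) = -0.291 < 0.
Newton iteration, ψ₂⁰ = 0.35:
  ψ₂ = 0.350: g = 0.0804, g' = -0.796 → ψ₂ = 0.451
  ψ₂ = 0.451: g = 0.0073, g' = -0.664 → ψ₂ = 0.462
Converged at ψ₂ = 0.462.
  methanol: x = 0.014, y = 0.080
  2-propanol: x = 0.111, y = 0.413
  ethylbenzene: x = 0.445, y = 0.261
  p-xylene: x = 0.430, y = 0.246

x_methanol (drum 2) = 0.014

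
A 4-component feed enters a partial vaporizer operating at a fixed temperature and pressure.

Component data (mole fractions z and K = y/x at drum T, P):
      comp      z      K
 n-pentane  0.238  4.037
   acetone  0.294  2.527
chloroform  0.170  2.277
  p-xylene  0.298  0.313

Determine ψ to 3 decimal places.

ψ = 0.858

Rachford–Rice: g(ψ) = Σ zᵢ(Kᵢ−1)/(1+ψ(Kᵢ−1)) = 0.
Check two-phase: ΣzᵢKᵢ = 2.184 > 1 and Σzᵢ/Kᵢ = 1.202 > 1, so g(0) = 1.184 > 0 and g(1) = -0.202 < 0.
Iterate (Newton) starting at ψ = 0.43:
  ψ = 0.430: g = 0.4340, g' = -1.061 → ψ = 0.839
  ψ = 0.839: g = 0.0221, g' = -1.154 → ψ = 0.858
Converged at ψ = 0.858.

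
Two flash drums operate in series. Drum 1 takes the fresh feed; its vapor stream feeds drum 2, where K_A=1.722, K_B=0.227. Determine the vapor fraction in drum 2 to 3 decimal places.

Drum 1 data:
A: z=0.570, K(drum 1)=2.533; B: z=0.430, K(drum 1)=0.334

V/F (drum 2) = 0.670

Drum 1:
Rachford–Rice: g(ψ₁) = Σ zᵢ(Kᵢ−1)/(1+ψ₁(Kᵢ−1)) = 0.
Check two-phase: ΣzᵢKᵢ = 1.587 > 1 and Σzᵢ/Kᵢ = 1.512 > 1, so g(0) = 0.587 > 0 and g(1) = -0.512 < 0.
Binary case is linear: z₁(K₁−1)(1+ψ₁(K₂−1)) + z₂(K₂−1)(1+ψ₁(K₁−1)) = 0
⇒ ψ₁ = [z₁(K₁−1)+z₂(K₂−1)] / [−(K₁−1)(K₂−1)] = 0.5874/1.0210 = 0.575
Drum-1 compositions:
  A: x = 0.303, y = 0.767
  B: x = 0.697, y = 0.233
Drum-2 feed = drum-1 vapor: z₂ = (0.7672, 0.2328).
Drum 2:
Rachford–Rice: g(ψ₂) = Σ zᵢ(Kᵢ−1)/(1+ψ₂(Kᵢ−1)) = 0.
Feasibility: ΣzᵢKᵢ = 1.374, Σzᵢ/Kᵢ = 1.471 — both > 1, two phases present.
Binary case is linear: z₁(K₁−1)(1+ψ₂(K₂−1)) + z₂(K₂−1)(1+ψ₂(K₁−1)) = 0
⇒ ψ₂ = [z₁(K₁−1)+z₂(K₂−1)] / [−(K₁−1)(K₂−1)] = 0.3739/0.5581 = 0.670
  A: x = 0.517, y = 0.890
  B: x = 0.483, y = 0.110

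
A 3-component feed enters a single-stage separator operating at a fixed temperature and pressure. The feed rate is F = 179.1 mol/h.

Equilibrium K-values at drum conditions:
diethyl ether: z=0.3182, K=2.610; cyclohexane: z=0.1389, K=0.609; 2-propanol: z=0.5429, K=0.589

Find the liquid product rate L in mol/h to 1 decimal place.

Iterate (Newton) starting at V/F = 0.58:
  V/F = 0.5800: g = -0.09829, g' = -0.4142 → V/F = 0.3427
  V/F = 0.3427: g = 0.00773, g' = -0.4951 → V/F = 0.3583
  V/F = 0.3583: g = 0.00007, g' = -0.4866 → V/F = 0.3584
Converged at V/F = 0.3584.
Then V = V/F·F = 0.3584·179.1 = 64.2 mol/h and L = F − V = 114.9 mol/h.

L = 114.9 mol/h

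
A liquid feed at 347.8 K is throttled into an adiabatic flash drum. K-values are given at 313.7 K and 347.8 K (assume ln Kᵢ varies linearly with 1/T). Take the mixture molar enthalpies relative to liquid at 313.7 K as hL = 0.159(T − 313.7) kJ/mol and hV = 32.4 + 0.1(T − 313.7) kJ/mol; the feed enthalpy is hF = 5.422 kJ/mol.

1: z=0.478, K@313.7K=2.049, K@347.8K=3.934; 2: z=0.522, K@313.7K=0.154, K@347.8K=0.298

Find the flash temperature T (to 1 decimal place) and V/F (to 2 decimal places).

Adiabatic flash: solve Rachford–Rice at each trial T, then check hF = ψ·hV(T) + (1−ψ)·hL(T).
  T = 313.7 K: K = (2.049, 0.154), RR gives ψ = 0.067, H_out = 2.184 kJ/mol
  T = 347.8 K: K = (3.934, 0.298), RR gives ψ = 0.503, H_out = 20.707 kJ/mol
  T = 330.8 K: K = (2.890, 0.218), RR gives ψ = 0.335, H_out = 13.240 kJ/mol
  T = 322.2 K: K = (2.442, 0.184), RR gives ψ = 0.224, H_out = 8.489 kJ/mol
  T = 317.9 K: K = (2.237, 0.168), RR gives ψ = 0.153, H_out = 5.582 kJ/mol
  T = 315.8 K: K = (2.142, 0.161), RR gives ψ = 0.113, H_out = 3.966 kJ/mol
Linear interpolation between T = 315.8 (H_out = 3.966) and T = 317.9 (H_out = 5.582) on hF = 5.422 gives T ≈ 317.7 K, at which ψ = 0.15.

T = 317.7 K, V/F = 0.15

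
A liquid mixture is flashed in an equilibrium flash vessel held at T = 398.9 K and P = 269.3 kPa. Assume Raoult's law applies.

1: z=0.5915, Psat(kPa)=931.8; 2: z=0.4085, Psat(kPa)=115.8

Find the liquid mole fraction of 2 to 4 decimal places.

x_2 = 0.8119

Raoult's law: Kᵢ = Pᵢˢᵃᵗ/P = Pᵢˢᵃᵗ/269.3.
  K_1 = 931.8/269.3 = 3.460082, K_2 = 115.8/269.3 = 0.430004
Material balance + equilibrium reduce to Σ zᵢ(Kᵢ−1)/(1+V/F(Kᵢ−1)) = 0.
g(0) = ΣzᵢKᵢ − 1 = 1.2223 and g(1) = 1 − Σzᵢ/Kᵢ = -0.1209, so a root lies in (0, 1).
Newton–Raphson from V/F = 0.37:
  V/F = 0.3700: g = 0.46669, g' = -1.1942 → V/F = 0.7608
  V/F = 0.7608: g = 0.09559, g' = -0.8479 → V/F = 0.8735
  V/F = 0.8735: g = -0.00166, g' = -0.8875 → V/F = 0.8717
Converged at V/F = 0.8717.
Compositions from xᵢ = zᵢ/(1+V/F(Kᵢ−1)), yᵢ = Kᵢxᵢ:
  1: x = 0.1881, y = 0.6509
  2: x = 0.8119, y = 0.3491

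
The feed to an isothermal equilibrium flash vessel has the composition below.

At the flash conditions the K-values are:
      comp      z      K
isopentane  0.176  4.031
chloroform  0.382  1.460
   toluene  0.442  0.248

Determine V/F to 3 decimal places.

Rachford–Rice: g(V/F) = Σ zᵢ(Kᵢ−1)/(1+V/F(Kᵢ−1)) = 0.
Check two-phase: ΣzᵢKᵢ = 1.377 > 1 and Σzᵢ/Kᵢ = 2.088 > 1, so g(0) = 0.377 > 0 and g(1) = -1.088 < 0.
Newton iteration, V/F⁰ = 0.68:
  V/F = 0.680: g = -0.3721, g' = -1.266 → V/F = 0.386
  V/F = 0.386: g = -0.0734, g' = -0.898 → V/F = 0.304
  V/F = 0.304: g = 0.0005, g' = -0.920 → V/F = 0.305
Converged at V/F = 0.305.

V/F = 0.305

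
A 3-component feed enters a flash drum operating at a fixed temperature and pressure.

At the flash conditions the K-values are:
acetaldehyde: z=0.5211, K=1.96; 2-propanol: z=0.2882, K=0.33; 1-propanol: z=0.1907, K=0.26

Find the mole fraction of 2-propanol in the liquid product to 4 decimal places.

Rachford–Rice: g(ψ) = Σ zᵢ(Kᵢ−1)/(1+ψ(Kᵢ−1)) = 0.
Feasibility: ΣzᵢKᵢ = 1.1660, Σzᵢ/Kᵢ = 1.8727 — both > 1, two phases present.
Newton–Raphson from ψ = 0.58:
  ψ = 0.5800: g = -0.24172, g' = -0.8648 → ψ = 0.3005
  ψ = 0.3005: g = -0.03498, g' = -0.6648 → ψ = 0.2479
  ψ = 0.2479: g = -0.00026, g' = -0.6560 → ψ = 0.2475
Converged at ψ = 0.2475.
Compositions from xᵢ = zᵢ/(1+ψ(Kᵢ−1)), yᵢ = Kᵢxᵢ:
  acetaldehyde: x = 0.4211, y = 0.8253
  2-propanol: x = 0.3455, y = 0.1140
  1-propanol: x = 0.2335, y = 0.0607

x_2-propanol = 0.3455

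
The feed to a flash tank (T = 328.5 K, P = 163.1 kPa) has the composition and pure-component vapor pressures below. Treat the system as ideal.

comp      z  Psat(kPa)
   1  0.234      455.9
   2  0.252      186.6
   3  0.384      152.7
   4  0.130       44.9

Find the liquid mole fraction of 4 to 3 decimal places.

x_4 = 0.266

Raoult's law: Kᵢ = Pᵢˢᵃᵗ/P = Pᵢˢᵃᵗ/163.1.
  K_1 = 455.9/163.1 = 2.79522, K_2 = 186.6/163.1 = 1.14408, K_3 = 152.7/163.1 = 0.93624, K_4 = 44.9/163.1 = 0.27529
Material balance + equilibrium reduce to Σ zᵢ(Kᵢ−1)/(1+ψ(Kᵢ−1)) = 0.
Feasibility: ΣzᵢKᵢ = 1.338, Σzᵢ/Kᵢ = 1.186 — both > 1, two phases present.
Newton iteration, ψ⁰ = 0.5:
  ψ = 0.500: g = 0.0822, g' = -0.384 → ψ = 0.714
  ψ = 0.714: g = -0.0040, g' = -0.444 → ψ = 0.705
Converged at ψ = 0.705.
Compositions from xᵢ = zᵢ/(1+ψ(Kᵢ−1)), yᵢ = Kᵢxᵢ:
  1: x = 0.103, y = 0.289
  2: x = 0.229, y = 0.262
  3: x = 0.402, y = 0.376
  4: x = 0.266, y = 0.073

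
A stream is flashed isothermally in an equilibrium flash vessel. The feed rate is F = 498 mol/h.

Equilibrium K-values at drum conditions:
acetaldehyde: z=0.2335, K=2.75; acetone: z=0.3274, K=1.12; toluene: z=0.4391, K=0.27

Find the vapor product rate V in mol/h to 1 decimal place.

V = 76.2 mol/h

Newton–Raphson from β = 0.5:
  β = 0.5000: g = -0.24979, g' = -0.7879 → β = 0.1830
  β = 0.1830: g = -0.02199, g' = -0.7265 → β = 0.1527
  β = 0.1527: g = 0.00029, g' = -0.7462 → β = 0.1531
Converged at β = 0.1531.
Then V = β·F = 0.1531·498 = 76.2 mol/h and L = F − V = 421.8 mol/h.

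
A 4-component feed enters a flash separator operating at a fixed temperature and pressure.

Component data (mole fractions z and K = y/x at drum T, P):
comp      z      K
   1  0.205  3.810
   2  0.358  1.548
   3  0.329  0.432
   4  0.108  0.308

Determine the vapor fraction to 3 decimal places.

Let ψ = V/F and solve Σ zᵢ(Kᵢ−1)/(1+ψ(Kᵢ−1)) = 0.
Check two-phase: ΣzᵢKᵢ = 1.511 > 1 and Σzᵢ/Kᵢ = 1.397 > 1, so g(0) = 0.511 > 0 and g(1) = -0.397 < 0.
Newton iteration, ψ⁰ = 0.5:
  ψ = 0.500: g = 0.0182, g' = -0.674 → ψ = 0.527
Converged at ψ = 0.527.

ψ = 0.527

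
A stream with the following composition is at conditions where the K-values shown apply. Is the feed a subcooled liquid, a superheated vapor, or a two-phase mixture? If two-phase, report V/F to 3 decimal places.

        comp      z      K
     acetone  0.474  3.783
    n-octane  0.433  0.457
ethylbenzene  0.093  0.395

ΣzᵢKᵢ = 2.028; Σzᵢ/Kᵢ = 1.308.
Both exceed 1, so a two-phase solution exists.
Material balance + equilibrium reduce to Σ zᵢ(Kᵢ−1)/(1+ψ(Kᵢ−1)) = 0.
Newton–Raphson from ψ = 0.31:
  ψ = 0.310: g = 0.3562, g' = -1.294 → ψ = 0.585
  ψ = 0.585: g = 0.0701, g' = -0.887 → ψ = 0.664
  ψ = 0.664: g = 0.0013, g' = -0.860 → ψ = 0.666
Converged at ψ = 0.666.

two-phase, V/F = 0.666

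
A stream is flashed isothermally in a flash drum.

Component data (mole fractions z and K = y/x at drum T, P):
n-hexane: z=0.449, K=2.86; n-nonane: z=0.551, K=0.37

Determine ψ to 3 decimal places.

Let ψ = V/F and solve Σ zᵢ(Kᵢ−1)/(1+ψ(Kᵢ−1)) = 0.
g(0) = ΣzᵢKᵢ − 1 = 0.488 and g(1) = 1 − Σzᵢ/Kᵢ = -0.646, so a root lies in (0, 1).
Newton–Raphson from ψ = 0.5:
  ψ = 0.500: g = -0.0740, g' = -0.883 → ψ = 0.416
Converged at ψ = 0.416.

ψ = 0.416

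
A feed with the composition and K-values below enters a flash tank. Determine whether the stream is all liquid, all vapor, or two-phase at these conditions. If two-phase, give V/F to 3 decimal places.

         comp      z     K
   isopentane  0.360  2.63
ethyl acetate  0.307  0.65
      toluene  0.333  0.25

two-phase, V/F = 0.240

ΣzᵢKᵢ = 1.230; Σzᵢ/Kᵢ = 1.941.
Both exceed 1, so a two-phase solution exists.
Material balance + equilibrium reduce to Σ zᵢ(Kᵢ−1)/(1+ψ(Kᵢ−1)) = 0.
Newton iteration, ψ⁰ = 0.51:
  ψ = 0.510: g = -0.2148, g' = -0.832 → ψ = 0.252
  ψ = 0.252: g = -0.0097, g' = -0.811 → ψ = 0.240
Converged at ψ = 0.240.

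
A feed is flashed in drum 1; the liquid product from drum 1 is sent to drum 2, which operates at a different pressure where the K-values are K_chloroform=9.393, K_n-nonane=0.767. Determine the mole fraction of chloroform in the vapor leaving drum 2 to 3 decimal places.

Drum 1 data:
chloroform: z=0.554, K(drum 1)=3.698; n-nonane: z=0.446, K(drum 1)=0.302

Drum 1:
Let ψ₁ = V/F and solve Σ zᵢ(Kᵢ−1)/(1+ψ₁(Kᵢ−1)) = 0.
Feasibility: ΣzᵢKᵢ = 2.183, Σzᵢ/Kᵢ = 1.627 — both > 1, two phases present.
Binary case is linear: z₁(K₁−1)(1+ψ₁(K₂−1)) + z₂(K₂−1)(1+ψ₁(K₁−1)) = 0
⇒ ψ₁ = [z₁(K₁−1)+z₂(K₂−1)] / [−(K₁−1)(K₂−1)] = 1.1834/1.8832 = 0.628
Drum-1 compositions:
  chloroform: x = 0.206, y = 0.760
  n-nonane: x = 0.794, y = 0.240
Drum-2 feed = drum-1 liquid: z₂ = (0.2055, 0.7945).
Drum 2:
Rachford–Rice: g(ψ₂) = Σ zᵢ(Kᵢ−1)/(1+ψ₂(Kᵢ−1)) = 0.
Feasibility: ΣzᵢKᵢ = 2.540, Σzᵢ/Kᵢ = 1.058 — both > 1, two phases present.
Newton–Raphson from ψ₂ = 0.5:
  ψ₂ = 0.500: g = 0.1224, g' = -0.591 → ψ₂ = 0.707
  ψ₂ = 0.707: g = 0.0272, g' = -0.363 → ψ₂ = 0.782
  ψ₂ = 0.782: g = 0.0018, g' = -0.318 → ψ₂ = 0.787
Converged at ψ₂ = 0.787.
  chloroform: x = 0.027, y = 0.254
  n-nonane: x = 0.973, y = 0.746

y_chloroform (drum 2) = 0.254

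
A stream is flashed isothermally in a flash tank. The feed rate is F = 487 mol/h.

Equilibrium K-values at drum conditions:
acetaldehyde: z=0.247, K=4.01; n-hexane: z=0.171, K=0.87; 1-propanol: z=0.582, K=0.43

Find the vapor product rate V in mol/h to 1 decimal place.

V = 128.9 mol/h

Let β = V/F and solve Σ zᵢ(Kᵢ−1)/(1+β(Kᵢ−1)) = 0.
g(0) = ΣzᵢKᵢ − 1 = 0.389 and g(1) = 1 − Σzᵢ/Kᵢ = -0.612, so a root lies in (0, 1).
Iterate (Newton) starting at β = 0.5:
  β = 0.500: g = -0.1910, g' = -0.730 → β = 0.238
  β = 0.238: g = 0.0261, g' = -1.015 → β = 0.264
  β = 0.264: g = 0.0007, g' = -0.960 → β = 0.265
Converged at β = 0.265.
Then V = β·F = 0.2648·487 = 128.9 mol/h and L = F − V = 358.1 mol/h.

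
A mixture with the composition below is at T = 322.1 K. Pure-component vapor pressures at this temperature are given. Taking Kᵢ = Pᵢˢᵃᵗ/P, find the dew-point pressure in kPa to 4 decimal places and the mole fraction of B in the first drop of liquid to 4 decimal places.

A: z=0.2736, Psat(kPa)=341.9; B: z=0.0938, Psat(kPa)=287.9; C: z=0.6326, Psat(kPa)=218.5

At the dew point ψ → 1, so Σzᵢ/Kᵢ = 1 with Kᵢ = Pᵢˢᵃᵗ/P ⇒ 1/P = Σzᵢ/Pᵢˢᵃᵗ.
1/P = 0.2736/341.9 + 0.0938/287.9 + 0.6326/218.5 = 0.0040212 ⇒ P = 248.6798 kPa
xᵢ = zᵢP/Pᵢˢᵃᵗ ⇒ x_B = 0.0938·248.6798/287.9 = 0.0810

Pdew = 248.6798 kPa, x_B = 0.0810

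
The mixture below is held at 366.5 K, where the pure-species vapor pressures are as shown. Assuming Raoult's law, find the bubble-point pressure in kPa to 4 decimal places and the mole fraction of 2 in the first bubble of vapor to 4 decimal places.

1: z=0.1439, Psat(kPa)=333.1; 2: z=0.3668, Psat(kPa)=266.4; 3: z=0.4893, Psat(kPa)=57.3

Pbub = 173.6855 kPa, y_2 = 0.5626

At the bubble point ψ → 0, so ΣzᵢKᵢ = 1 with Kᵢ = Pᵢˢᵃᵗ/P ⇒ P = ΣzᵢPᵢˢᵃᵗ.
P = 0.1439·333.1 + 0.3668·266.4 + 0.4893·57.3 = 173.6855 kPa
yᵢ = zᵢPᵢˢᵃᵗ/P ⇒ y_2 = 0.3668·266.4/173.6855 = 0.5626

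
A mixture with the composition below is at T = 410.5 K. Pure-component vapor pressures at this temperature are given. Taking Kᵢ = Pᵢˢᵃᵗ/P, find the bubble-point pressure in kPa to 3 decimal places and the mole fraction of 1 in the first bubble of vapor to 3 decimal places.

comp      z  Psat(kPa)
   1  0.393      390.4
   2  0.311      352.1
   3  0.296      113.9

At the bubble point ψ → 0, so ΣzᵢKᵢ = 1 with Kᵢ = Pᵢˢᵃᵗ/P ⇒ P = ΣzᵢPᵢˢᵃᵗ.
P = 0.393·390.4 + 0.311·352.1 + 0.296·113.9 = 296.645 kPa
yᵢ = zᵢPᵢˢᵃᵗ/P ⇒ y_1 = 0.393·390.4/296.645 = 0.517

Pbub = 296.645 kPa, y_1 = 0.517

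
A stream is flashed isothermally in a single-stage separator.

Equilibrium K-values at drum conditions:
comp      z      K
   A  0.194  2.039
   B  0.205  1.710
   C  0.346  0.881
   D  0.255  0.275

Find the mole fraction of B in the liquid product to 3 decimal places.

Iterate (Newton) starting at ψ = 0.5:
  ψ = 0.500: g = -0.0937, g' = -0.482 → ψ = 0.306
  ψ = 0.306: g = -0.0077, g' = -0.417 → ψ = 0.287
Converged at ψ = 0.287.
Compositions from xᵢ = zᵢ/(1+ψ(Kᵢ−1)), yᵢ = Kᵢxᵢ:
  A: x = 0.149, y = 0.305
  B: x = 0.170, y = 0.291
  C: x = 0.358, y = 0.316
  D: x = 0.322, y = 0.089

x_B = 0.170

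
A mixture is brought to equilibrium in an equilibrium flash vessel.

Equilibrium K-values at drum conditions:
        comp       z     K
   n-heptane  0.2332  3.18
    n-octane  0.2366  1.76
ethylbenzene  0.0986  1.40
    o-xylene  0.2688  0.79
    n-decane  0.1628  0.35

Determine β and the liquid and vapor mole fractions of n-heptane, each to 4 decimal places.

β = 0.8707, x_n-heptane = 0.0805, y_n-heptane = 0.2559

Let β = V/F and solve Σ zᵢ(Kᵢ−1)/(1+β(Kᵢ−1)) = 0.
Feasibility: ΣzᵢKᵢ = 1.5654, Σzᵢ/Kᵢ = 1.0836 — both > 1, two phases present.
Newton–Raphson from β = 0.54:
  β = 0.5400: g = 0.16671, g' = -0.4916 → β = 0.8791
  β = 0.8791: g = -0.00487, g' = -0.5804 → β = 0.8708
  β = 0.8708: g = -0.00003, g' = -0.5730 → β = 0.8707
Converged at β = 0.8707.
Compositions from xᵢ = zᵢ/(1+β(Kᵢ−1)), yᵢ = Kᵢxᵢ:
  n-heptane: x = 0.0805, y = 0.2559
  n-octane: x = 0.1424, y = 0.2506
  ethylbenzene: x = 0.0731, y = 0.1024
  o-xylene: x = 0.3289, y = 0.2599
  n-decane: x = 0.3751, y = 0.1313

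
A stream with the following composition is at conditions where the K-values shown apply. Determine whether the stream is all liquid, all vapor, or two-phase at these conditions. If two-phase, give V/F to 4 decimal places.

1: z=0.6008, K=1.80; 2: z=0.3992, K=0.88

ΣzᵢKᵢ = 1.4327; Σzᵢ/Kᵢ = 0.7874.
Since Σzᵢ/Kᵢ < 1 the mixture is above its dew point — single vapor phase.

all vapor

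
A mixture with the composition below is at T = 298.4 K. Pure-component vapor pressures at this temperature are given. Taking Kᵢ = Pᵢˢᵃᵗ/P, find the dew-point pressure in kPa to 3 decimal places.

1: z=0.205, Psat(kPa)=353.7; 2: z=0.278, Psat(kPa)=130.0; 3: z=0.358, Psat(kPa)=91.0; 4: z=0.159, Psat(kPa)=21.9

At the dew point ψ → 1, so Σzᵢ/Kᵢ = 1 with Kᵢ = Pᵢˢᵃᵗ/P ⇒ 1/P = Σzᵢ/Pᵢˢᵃᵗ.
1/P = 0.205/353.7 + 0.278/130.0 + 0.358/91.0 + 0.159/21.9 = 0.013912 ⇒ P = 71.878 kPa

Pdew = 71.878 kPa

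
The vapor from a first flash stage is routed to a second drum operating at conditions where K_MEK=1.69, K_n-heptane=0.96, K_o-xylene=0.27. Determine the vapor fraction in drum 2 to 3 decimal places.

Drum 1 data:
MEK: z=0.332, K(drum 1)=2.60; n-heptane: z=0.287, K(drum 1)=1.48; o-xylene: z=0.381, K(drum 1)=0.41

Drum 1:
Newton–Raphson from ψ₁ = 0.36:
  ψ₁ = 0.360: g = 0.1691, g' = -0.604 → ψ₁ = 0.640
  ψ₁ = 0.640: g = 0.0067, g' = -0.589 → ψ₁ = 0.651
Converged at ψ₁ = 0.651.
Drum-1 compositions:
  MEK: x = 0.163, y = 0.423
  n-heptane: x = 0.219, y = 0.324
  o-xylene: x = 0.619, y = 0.254
Drum-2 feed = drum-1 vapor: z₂ = (0.4227, 0.3236, 0.2537).
Drum 2:
Newton iteration, ψ₂⁰ = 0.63:
  ψ₂ = 0.630: g = -0.1529, g' = -0.562 → ψ₂ = 0.358
  ψ₂ = 0.358: g = -0.0299, g' = -0.378 → ψ₂ = 0.279
  ψ₂ = 0.279: g = -0.0010, g' = -0.355 → ψ₂ = 0.276
Converged at ψ₂ = 0.276.
  MEK: x = 0.355, y = 0.600
  n-heptane: x = 0.327, y = 0.314
  o-xylene: x = 0.318, y = 0.086

V/F (drum 2) = 0.276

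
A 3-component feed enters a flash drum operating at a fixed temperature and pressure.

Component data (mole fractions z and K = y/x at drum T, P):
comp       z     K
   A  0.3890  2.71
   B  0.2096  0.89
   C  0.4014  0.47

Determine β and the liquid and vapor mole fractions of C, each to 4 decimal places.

β = 0.5841, x_C = 0.5814, y_C = 0.2733

Newton–Raphson from β = 0.64:
  β = 0.6400: g = -0.02914, g' = -0.5205 → β = 0.5840
  β = 0.5840: g = 0.00007, g' = -0.5241 → β = 0.5841
Converged at β = 0.5841.
Compositions from xᵢ = zᵢ/(1+β(Kᵢ−1)), yᵢ = Kᵢxᵢ:
  A: x = 0.1946, y = 0.5274
  B: x = 0.2240, y = 0.1994
  C: x = 0.5814, y = 0.2733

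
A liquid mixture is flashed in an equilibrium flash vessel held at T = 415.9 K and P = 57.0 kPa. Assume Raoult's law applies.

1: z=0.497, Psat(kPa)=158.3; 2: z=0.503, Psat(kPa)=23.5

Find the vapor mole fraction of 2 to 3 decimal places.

y_2 = 0.310

Raoult's law: Kᵢ = Pᵢˢᵃᵗ/P = Pᵢˢᵃᵗ/57.0.
  K_1 = 158.3/57.0 = 2.77719, K_2 = 23.5/57.0 = 0.41228
Material balance + equilibrium reduce to Σ zᵢ(Kᵢ−1)/(1+V/F(Kᵢ−1)) = 0.
g(0) = ΣzᵢKᵢ − 1 = 0.588 and g(1) = 1 − Σzᵢ/Kᵢ = -0.399, so a root lies in (0, 1).
Newton–Raphson from V/F = 0.5:
  V/F = 0.500: g = 0.0490, g' = -0.789 → V/F = 0.562
  V/F = 0.562: g = 0.0003, g' = -0.780 → V/F = 0.563
Converged at V/F = 0.563.
Compositions from xᵢ = zᵢ/(1+V/F(Kᵢ−1)), yᵢ = Kᵢxᵢ:
  1: x = 0.249, y = 0.690
  2: x = 0.751, y = 0.310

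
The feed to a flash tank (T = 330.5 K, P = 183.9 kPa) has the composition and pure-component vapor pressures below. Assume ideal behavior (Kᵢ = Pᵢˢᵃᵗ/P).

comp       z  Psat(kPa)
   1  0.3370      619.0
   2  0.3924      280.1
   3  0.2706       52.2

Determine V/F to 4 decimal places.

V/F = 0.7668

Raoult's law: Kᵢ = Pᵢˢᵃᵗ/P = Pᵢˢᵃᵗ/183.9.
  K_1 = 619.0/183.9 = 3.365960, K_2 = 280.1/183.9 = 1.523110, K_3 = 52.2/183.9 = 0.283850
Material balance + equilibrium reduce to Σ zᵢ(Kᵢ−1)/(1+V/F(Kᵢ−1)) = 0.
g(0) = ΣzᵢKᵢ − 1 = 0.8088 and g(1) = 1 − Σzᵢ/Kᵢ = -0.3111, so a root lies in (0, 1).
Iterate (Newton) starting at V/F = 0.5:
  V/F = 0.5000: g = 0.22607, g' = -0.8001 → V/F = 0.7825
  V/F = 0.7825: g = -0.01558, g' = -1.0043 → V/F = 0.7670
  V/F = 0.7670: g = -0.00022, g' = -0.9760 → V/F = 0.7668
Converged at V/F = 0.7668.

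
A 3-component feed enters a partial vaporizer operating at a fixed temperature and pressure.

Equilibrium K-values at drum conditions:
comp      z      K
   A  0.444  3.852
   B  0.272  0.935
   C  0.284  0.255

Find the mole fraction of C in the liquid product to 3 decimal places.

x_C = 0.562

Rachford–Rice: g(ψ) = Σ zᵢ(Kᵢ−1)/(1+ψ(Kᵢ−1)) = 0.
g(0) = ΣzᵢKᵢ − 1 = 1.037 and g(1) = 1 − Σzᵢ/Kᵢ = -0.520, so a root lies in (0, 1).
Iterate (Newton) starting at ψ = 0.5:
  ψ = 0.500: g = 0.1665, g' = -1.015 → ψ = 0.664
Converged at ψ = 0.664.
Compositions from xᵢ = zᵢ/(1+ψ(Kᵢ−1)), yᵢ = Kᵢxᵢ:
  A: x = 0.153, y = 0.591
  B: x = 0.284, y = 0.266
  C: x = 0.562, y = 0.143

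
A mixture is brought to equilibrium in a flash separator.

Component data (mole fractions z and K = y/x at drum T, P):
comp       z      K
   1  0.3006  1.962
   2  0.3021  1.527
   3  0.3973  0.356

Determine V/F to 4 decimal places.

Material balance + equilibrium reduce to Σ zᵢ(Kᵢ−1)/(1+V/F(Kᵢ−1)) = 0.
g(0) = ΣzᵢKᵢ − 1 = 0.1925 and g(1) = 1 − Σzᵢ/Kᵢ = -0.4671, so a root lies in (0, 1).
Newton iteration, V/F⁰ = 0.5:
  V/F = 0.5000: g = -0.05611, g' = -0.5378 → V/F = 0.3957
  V/F = 0.3957: g = -0.00216, g' = -0.5001 → V/F = 0.3913
Converged at V/F = 0.3913.

V/F = 0.3913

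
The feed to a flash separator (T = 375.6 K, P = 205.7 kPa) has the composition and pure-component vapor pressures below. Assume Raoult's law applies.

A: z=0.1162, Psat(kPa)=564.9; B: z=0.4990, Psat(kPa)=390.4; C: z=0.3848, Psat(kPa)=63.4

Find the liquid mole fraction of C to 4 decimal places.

Raoult's law: Kᵢ = Pᵢˢᵃᵗ/P = Pᵢˢᵃᵗ/205.7.
  K_A = 564.9/205.7 = 2.746232, K_B = 390.4/205.7 = 1.897910, K_C = 63.4/205.7 = 0.308216
Material balance + equilibrium reduce to Σ zᵢ(Kᵢ−1)/(1+β(Kᵢ−1)) = 0.
Feasibility: ΣzᵢKᵢ = 1.3848, Σzᵢ/Kᵢ = 1.5537 — both > 1, two phases present.
Iterate (Newton) starting at β = 0.7:
  β = 0.7000: g = -0.14970, g' = -0.9157 → β = 0.5365
  β = 0.5365: g = -0.01617, g' = -0.7434 → β = 0.5148
  β = 0.5148: g = -0.00014, g' = -0.7306 → β = 0.5146
Converged at β = 0.5146.
Compositions from xᵢ = zᵢ/(1+β(Kᵢ−1)), yᵢ = Kᵢxᵢ:
  A: x = 0.0612, y = 0.1681
  B: x = 0.3413, y = 0.6478
  C: x = 0.5975, y = 0.1842

x_C = 0.5975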